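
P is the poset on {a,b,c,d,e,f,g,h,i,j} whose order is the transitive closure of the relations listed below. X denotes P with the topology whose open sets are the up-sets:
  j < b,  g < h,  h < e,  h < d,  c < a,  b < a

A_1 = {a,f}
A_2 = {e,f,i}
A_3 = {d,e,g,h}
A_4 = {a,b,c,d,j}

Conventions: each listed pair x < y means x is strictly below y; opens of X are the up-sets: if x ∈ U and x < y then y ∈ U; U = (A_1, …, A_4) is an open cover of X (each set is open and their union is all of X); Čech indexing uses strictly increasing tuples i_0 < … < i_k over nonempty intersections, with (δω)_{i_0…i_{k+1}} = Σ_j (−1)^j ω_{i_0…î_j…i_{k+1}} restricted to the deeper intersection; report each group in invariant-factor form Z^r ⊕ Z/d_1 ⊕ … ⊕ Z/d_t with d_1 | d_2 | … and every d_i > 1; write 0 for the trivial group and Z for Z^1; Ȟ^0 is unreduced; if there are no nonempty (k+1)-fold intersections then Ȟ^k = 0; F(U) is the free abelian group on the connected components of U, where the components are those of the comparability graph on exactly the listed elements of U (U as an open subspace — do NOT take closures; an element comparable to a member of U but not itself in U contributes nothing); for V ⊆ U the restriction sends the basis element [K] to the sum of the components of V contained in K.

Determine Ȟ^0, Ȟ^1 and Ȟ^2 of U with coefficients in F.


nonempty intersections:
  A12={f} A14={a} A23={e} A34={d}
components per intersection:
  A1: {a} {f}
  A2: {e} {f} {i}
  A3: {d,e,g,h}
  A4: {a,b,c,j} {d}
  A12: {f}
  A14: {a}
  A23: {e}
  A34: {d}
C dims 8,4; δ0: rk 4, SNF 1^4
Ȟ^0: (8−4)−0=4 ⇒ Z^4
Ȟ^1: (4−0)−4=0 ⇒ 0
Ȟ^2: (0−0)−0=0 ⇒ 0

Ȟ^0 ≅ Z^4,  Ȟ^1 ≅ 0,  Ȟ^2 ≅ 0


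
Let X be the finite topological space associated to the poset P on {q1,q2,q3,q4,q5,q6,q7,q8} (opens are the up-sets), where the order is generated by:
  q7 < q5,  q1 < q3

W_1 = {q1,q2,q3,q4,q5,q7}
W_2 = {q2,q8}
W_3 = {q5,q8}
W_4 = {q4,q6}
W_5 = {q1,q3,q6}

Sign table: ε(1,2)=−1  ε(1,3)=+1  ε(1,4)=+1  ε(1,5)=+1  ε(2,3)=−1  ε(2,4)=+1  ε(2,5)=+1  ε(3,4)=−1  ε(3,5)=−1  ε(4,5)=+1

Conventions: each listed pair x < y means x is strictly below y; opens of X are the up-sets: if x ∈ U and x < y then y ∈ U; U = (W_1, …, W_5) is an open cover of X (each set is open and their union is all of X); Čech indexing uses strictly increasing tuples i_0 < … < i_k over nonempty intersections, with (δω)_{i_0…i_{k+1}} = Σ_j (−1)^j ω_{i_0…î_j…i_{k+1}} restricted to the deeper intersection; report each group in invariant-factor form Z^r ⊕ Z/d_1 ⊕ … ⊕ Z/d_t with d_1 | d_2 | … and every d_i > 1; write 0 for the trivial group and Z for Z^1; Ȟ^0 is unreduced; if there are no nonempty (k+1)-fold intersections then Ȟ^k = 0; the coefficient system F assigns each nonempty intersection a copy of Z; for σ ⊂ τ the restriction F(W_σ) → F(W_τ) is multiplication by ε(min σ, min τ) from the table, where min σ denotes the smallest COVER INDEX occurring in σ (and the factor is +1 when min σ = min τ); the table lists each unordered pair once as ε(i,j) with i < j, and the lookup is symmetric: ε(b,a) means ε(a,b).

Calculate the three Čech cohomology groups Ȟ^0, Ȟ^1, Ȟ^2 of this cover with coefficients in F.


intersection data:
  W12={q2} W13={q5} W14={q4} W15={q1,q3} W23={q8} W45={q6}
C dims 5,6; δ0: rk 4, SNF 1^4
Ȟ^0 = (5 − 4) − 0 = 1, so Ȟ^0 ≅ Z
Ȟ^1 = (6 − 0) − 4 = 2, so Ȟ^1 ≅ Z^2
Ȟ^2 = (0 − 0) − 0 = 0, so Ȟ^2 ≅ 0

Ȟ^0 = Z, Ȟ^1 = Z^2, Ȟ^2 = 0


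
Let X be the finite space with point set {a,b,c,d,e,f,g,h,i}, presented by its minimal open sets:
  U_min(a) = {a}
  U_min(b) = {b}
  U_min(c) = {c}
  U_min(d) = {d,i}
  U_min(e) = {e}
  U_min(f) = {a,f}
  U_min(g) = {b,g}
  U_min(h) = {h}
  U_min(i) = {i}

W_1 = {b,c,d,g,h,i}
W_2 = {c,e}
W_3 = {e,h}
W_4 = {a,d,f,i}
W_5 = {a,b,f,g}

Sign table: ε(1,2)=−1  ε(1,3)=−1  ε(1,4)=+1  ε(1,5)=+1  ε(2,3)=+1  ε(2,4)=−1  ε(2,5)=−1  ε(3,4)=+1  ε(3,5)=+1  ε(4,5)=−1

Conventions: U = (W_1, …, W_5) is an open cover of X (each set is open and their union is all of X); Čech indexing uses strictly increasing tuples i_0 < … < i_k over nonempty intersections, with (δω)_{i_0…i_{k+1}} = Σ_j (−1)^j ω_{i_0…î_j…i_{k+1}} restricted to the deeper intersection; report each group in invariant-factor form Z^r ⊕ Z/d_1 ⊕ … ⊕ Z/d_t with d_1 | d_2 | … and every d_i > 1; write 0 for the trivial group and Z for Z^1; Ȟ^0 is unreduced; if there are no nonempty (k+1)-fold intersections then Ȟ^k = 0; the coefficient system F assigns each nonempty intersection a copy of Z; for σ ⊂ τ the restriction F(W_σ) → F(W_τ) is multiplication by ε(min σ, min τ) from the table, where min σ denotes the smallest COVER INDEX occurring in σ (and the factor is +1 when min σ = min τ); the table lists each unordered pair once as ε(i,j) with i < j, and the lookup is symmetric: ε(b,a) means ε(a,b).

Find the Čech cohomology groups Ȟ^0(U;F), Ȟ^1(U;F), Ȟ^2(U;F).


Ȟ^0(U;F) ≅ 0, Ȟ^1(U;F) ≅ Z ⊕ Z/2, Ȟ^2(U;F) ≅ 0

intersection data:
  W12={c} W13={h} W14={d,i} W15={b,g} W23={e} W45={a,f}
C dims 5,6; δ0: rk 5, SNF 1^4·2
Ȟ^0 = (5 − 5) − 0 = 0, so Ȟ^0 ≅ 0
Ȟ^1 = (6 − 0) − 5 = 1 plus torsion [2], so Ȟ^1 ≅ Z ⊕ Z/2
Ȟ^2 = (0 − 0) − 0 = 0, so Ȟ^2 ≅ 0


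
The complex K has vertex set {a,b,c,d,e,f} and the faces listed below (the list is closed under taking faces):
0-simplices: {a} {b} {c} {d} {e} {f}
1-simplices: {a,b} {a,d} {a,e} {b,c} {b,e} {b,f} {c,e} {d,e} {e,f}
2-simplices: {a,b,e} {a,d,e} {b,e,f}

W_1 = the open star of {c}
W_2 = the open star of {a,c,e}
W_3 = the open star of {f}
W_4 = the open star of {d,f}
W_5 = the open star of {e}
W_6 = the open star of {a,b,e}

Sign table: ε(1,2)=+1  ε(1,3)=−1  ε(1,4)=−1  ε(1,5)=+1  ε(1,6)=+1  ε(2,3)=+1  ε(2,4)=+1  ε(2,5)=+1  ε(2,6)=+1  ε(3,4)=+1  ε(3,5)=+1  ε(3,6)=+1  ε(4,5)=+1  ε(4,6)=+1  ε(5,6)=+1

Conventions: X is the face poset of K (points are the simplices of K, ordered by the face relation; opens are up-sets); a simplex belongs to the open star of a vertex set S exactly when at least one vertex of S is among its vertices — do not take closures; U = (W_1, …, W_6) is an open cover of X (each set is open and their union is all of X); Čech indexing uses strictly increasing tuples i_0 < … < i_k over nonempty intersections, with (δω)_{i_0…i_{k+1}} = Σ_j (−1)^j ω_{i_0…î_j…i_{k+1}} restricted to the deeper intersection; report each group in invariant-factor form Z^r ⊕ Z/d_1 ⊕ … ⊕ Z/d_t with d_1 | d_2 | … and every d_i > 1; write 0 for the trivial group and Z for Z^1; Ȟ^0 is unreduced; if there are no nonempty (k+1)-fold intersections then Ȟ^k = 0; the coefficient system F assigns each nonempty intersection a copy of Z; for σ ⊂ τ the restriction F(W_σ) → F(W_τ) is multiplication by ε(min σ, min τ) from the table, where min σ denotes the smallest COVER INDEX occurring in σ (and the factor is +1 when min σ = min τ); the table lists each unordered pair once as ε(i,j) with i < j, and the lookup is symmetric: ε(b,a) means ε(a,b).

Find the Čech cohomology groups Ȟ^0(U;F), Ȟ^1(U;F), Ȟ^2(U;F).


Ȟ^0 ≅ Z,  Ȟ^1 ≅ 0,  Ȟ^2 ≅ 0

cover nerve:
  W1={{c},{b,c},{c,e}} W2={{a},{c},{e},{a,b},{a,d},{a,e},{b,c},{b,e},{c,e},{d,e},{e,f},{a,b,e},{a,d,e},{b,e,f}} W3={{f},{b,f},{e,f},{b,e,f}} W4={{d},{f},{a,d},{b,f},{d,e},{e,f},{a,d,e},{b,e,f}} W5={{e},{a,e},{b,e},{c,e},{d,e},{e,f},{a,b,e},{a,d,e},{b,e,f}} W6={{a},{b},{e},{a,b},{a,d},{a,e},{b,c},{b,e},{b,f},{c,e},{d,e},{e,f},{a,b,e},{a,d,e},{b,e,f}}
  W12={{c},{b,c},{c,e}} W15={{c,e}} W16={{b,c},{c,e}} W23={{e,f},{b,e,f}} W24={{a,d},{d,e},{e,f},{a,d,e},{b,e,f}} W25={{e},{a,e},{b,e},{c,e},{d,e},{e,f},{a,b,e},{a,d,e},{b,e,f}} W26={{a},{e},{a,b},{a,d},{a,e},{b,c},{b,e},{c,e},{d,e},{e,f},{a,b,e},{a,d,e},{b,e,f}} W34={{f},{b,f},{e,f},{b,e,f}} W35={{e,f},{b,e,f}} W36={{b,f},{e,f},{b,e,f}} W45={{d,e},{e,f},{a,d,e},{b,e,f}} W46={{a,d},{b,f},{d,e},{e,f},{a,d,e},{b,e,f}} W56={{e},{a,e},{b,e},{c,e},{d,e},{e,f},{a,b,e},{a,d,e},{b,e,f}}
  W125={{c,e}} W126={{b,c},{c,e}} W156={{c,e}} W234={{e,f},{b,e,f}} W235={{e,f},{b,e,f}} W236={{e,f},{b,e,f}} W245={{d,e},{e,f},{a,d,e},{b,e,f}} W246={{a,d},{d,e},{e,f},{a,d,e},{b,e,f}} W256={{e},{a,e},{b,e},{c,e},{d,e},{e,f},{a,b,e},{a,d,e},{b,e,f}} W345={{e,f},{b,e,f}} W346={{b,f},{e,f},{b,e,f}} W356={{e,f},{b,e,f}} W456={{d,e},{e,f},{a,d,e},{b,e,f}}
  W1256={{c,e}} W2345={{e,f},{b,e,f}} W2346={{e,f},{b,e,f}} W2356={{e,f},{b,e,f}} W2456={{d,e},{e,f},{a,d,e},{b,e,f}} W3456={{e,f},{b,e,f}}
  W23456={{e,f},{b,e,f}}
C dims 6,13,13,6; δ0: rk 5, SNF 1^5; δ1: rk 8, SNF 1^8; δ2: rk 5, SNF 1^5
Ȟ^0: (6−5)−0=1 ⇒ Z
Ȟ^1: (13−8)−5=0 ⇒ 0
Ȟ^2: (13−5)−8=0 ⇒ 0


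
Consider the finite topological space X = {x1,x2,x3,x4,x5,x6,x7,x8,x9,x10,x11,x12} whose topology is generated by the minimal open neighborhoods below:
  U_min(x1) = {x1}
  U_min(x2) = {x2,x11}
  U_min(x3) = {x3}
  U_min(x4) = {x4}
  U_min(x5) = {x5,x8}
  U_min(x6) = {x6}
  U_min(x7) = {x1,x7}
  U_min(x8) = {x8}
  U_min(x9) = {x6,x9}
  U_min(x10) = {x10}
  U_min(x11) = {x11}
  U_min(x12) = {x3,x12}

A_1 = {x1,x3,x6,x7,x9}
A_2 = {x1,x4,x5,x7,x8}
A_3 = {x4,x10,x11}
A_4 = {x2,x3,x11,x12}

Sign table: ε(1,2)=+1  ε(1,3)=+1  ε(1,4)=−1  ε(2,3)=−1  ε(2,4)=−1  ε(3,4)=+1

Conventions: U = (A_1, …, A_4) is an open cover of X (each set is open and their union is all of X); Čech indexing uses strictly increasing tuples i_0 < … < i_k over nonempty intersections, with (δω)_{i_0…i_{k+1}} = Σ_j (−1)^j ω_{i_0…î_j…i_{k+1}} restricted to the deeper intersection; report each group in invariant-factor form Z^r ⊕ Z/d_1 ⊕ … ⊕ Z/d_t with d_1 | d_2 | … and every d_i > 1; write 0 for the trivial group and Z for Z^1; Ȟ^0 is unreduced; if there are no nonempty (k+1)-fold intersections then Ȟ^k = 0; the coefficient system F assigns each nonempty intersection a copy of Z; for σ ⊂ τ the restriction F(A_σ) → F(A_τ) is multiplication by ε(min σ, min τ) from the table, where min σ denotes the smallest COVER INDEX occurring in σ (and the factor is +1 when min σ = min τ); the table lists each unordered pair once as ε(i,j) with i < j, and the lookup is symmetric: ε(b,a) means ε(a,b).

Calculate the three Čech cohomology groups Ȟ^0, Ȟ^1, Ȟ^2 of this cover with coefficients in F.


Ȟ^0(U;F) ≅ Z; Ȟ^1(U;F) ≅ Z; Ȟ^2(U;F) ≅ 0

nerve of the cover:
  A12={x1,x7} A14={x3} A23={x4} A34={x11}
C dims 4,4; δ0: rk 3, SNF 1^3
Ȟ^0 = (4 − 3) − 0 = 1, so Ȟ^0 ≅ Z
Ȟ^1 = (4 − 0) − 3 = 1, so Ȟ^1 ≅ Z
Ȟ^2 = (0 − 0) − 0 = 0, so Ȟ^2 ≅ 0


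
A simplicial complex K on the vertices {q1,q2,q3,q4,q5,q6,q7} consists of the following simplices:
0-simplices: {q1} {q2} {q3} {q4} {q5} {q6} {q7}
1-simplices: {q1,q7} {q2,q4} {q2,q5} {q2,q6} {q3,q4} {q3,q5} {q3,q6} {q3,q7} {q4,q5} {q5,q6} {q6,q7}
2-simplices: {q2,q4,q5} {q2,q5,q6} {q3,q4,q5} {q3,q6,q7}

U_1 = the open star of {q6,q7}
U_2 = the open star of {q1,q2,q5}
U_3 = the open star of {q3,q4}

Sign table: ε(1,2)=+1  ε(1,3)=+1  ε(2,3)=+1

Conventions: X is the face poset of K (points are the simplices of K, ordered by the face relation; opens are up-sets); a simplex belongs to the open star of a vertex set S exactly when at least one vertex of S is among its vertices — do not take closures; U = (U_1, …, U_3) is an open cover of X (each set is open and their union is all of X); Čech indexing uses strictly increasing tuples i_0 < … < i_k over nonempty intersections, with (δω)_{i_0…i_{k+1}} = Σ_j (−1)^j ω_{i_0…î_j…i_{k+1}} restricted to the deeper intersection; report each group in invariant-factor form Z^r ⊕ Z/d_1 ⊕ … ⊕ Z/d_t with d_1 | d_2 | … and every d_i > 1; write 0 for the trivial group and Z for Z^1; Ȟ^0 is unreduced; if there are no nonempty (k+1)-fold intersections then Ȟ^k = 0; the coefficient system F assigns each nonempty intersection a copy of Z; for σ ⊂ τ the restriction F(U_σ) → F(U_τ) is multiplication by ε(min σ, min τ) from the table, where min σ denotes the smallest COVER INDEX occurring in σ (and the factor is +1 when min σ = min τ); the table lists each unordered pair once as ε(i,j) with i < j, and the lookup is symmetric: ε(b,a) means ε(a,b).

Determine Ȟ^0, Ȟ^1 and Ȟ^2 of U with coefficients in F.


Ȟ^0 ≅ Z, Ȟ^1 ≅ Z, Ȟ^2 ≅ 0

cover nerve:
  U1={{q6},{q7},{q1,q7},{q2,q6},{q3,q6},{q3,q7},{q5,q6},{q6,q7},{q2,q5,q6},{q3,q6,q7}} U2={{q1},{q2},{q5},{q1,q7},{q2,q4},{q2,q5},{q2,q6},{q3,q5},{q4,q5},{q5,q6},{q2,q4,q5},{q2,q5,q6},{q3,q4,q5}} U3={{q3},{q4},{q2,q4},{q3,q4},{q3,q5},{q3,q6},{q3,q7},{q4,q5},{q2,q4,q5},{q3,q4,q5},{q3,q6,q7}}
  U12={{q1,q7},{q2,q6},{q5,q6},{q2,q5,q6}} U13={{q3,q6},{q3,q7},{q3,q6,q7}} U23={{q2,q4},{q3,q5},{q4,q5},{q2,q4,q5},{q3,q4,q5}}
C dims 3,3; δ0: rk 2, SNF 1^2
Ȟ^0: (3−2)−0=1 ⇒ Z
Ȟ^1: (3−0)−2=1 ⇒ Z
Ȟ^2: (0−0)−0=0 ⇒ 0


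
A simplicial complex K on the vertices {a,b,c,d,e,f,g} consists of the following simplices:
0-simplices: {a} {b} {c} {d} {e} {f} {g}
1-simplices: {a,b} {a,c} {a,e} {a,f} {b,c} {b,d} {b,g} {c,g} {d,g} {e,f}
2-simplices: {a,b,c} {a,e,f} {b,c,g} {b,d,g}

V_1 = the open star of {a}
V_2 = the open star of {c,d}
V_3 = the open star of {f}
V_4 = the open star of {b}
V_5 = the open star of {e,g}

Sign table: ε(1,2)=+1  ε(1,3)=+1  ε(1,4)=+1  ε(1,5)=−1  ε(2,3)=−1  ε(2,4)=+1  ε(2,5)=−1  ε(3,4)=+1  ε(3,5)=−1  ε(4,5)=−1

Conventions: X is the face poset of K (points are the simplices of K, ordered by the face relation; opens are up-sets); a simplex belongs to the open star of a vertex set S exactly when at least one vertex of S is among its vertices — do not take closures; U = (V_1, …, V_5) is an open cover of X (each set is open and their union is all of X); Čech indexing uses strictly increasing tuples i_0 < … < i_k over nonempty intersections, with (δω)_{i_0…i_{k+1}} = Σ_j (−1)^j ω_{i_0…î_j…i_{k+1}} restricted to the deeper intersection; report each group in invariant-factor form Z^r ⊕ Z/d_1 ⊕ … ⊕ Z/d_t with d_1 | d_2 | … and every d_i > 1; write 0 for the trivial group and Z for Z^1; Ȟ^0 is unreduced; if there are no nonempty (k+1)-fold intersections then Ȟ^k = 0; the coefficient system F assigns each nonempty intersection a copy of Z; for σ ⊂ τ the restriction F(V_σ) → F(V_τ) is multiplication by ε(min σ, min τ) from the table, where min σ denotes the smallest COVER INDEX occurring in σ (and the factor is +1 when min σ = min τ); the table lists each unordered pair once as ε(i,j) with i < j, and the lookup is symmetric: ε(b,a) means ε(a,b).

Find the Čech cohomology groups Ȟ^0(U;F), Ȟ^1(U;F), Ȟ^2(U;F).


Ȟ^0(U;F) ≅ Z, Ȟ^1(U;F) ≅ Z and Ȟ^2(U;F) ≅ 0

intersection data:
  V1={{a},{a,b},{a,c},{a,e},{a,f},{a,b,c},{a,e,f}} V2={{c},{d},{a,c},{b,c},{b,d},{c,g},{d,g},{a,b,c},{b,c,g},{b,d,g}} V3={{f},{a,f},{e,f},{a,e,f}} V4={{b},{a,b},{b,c},{b,d},{b,g},{a,b,c},{b,c,g},{b,d,g}} V5={{e},{g},{a,e},{b,g},{c,g},{d,g},{e,f},{a,e,f},{b,c,g},{b,d,g}}
  V12={{a,c},{a,b,c}} V13={{a,f},{a,e,f}} V14={{a,b},{a,b,c}} V15={{a,e},{a,e,f}} V24={{b,c},{b,d},{a,b,c},{b,c,g},{b,d,g}} V25={{c,g},{d,g},{b,c,g},{b,d,g}} V35={{e,f},{a,e,f}} V45={{b,g},{b,c,g},{b,d,g}}
  V124={{a,b,c}} V135={{a,e,f}} V245={{b,c,g},{b,d,g}}
C dims 5,8,3; δ0: rk 4, SNF 1^4; δ1: rk 3, SNF 1^3
Ȟ^0 = (5 − 4) − 0 = 1, so Ȟ^0 ≅ Z
Ȟ^1 = (8 − 3) − 4 = 1, so Ȟ^1 ≅ Z
Ȟ^2 = (3 − 0) − 3 = 0, so Ȟ^2 ≅ 0


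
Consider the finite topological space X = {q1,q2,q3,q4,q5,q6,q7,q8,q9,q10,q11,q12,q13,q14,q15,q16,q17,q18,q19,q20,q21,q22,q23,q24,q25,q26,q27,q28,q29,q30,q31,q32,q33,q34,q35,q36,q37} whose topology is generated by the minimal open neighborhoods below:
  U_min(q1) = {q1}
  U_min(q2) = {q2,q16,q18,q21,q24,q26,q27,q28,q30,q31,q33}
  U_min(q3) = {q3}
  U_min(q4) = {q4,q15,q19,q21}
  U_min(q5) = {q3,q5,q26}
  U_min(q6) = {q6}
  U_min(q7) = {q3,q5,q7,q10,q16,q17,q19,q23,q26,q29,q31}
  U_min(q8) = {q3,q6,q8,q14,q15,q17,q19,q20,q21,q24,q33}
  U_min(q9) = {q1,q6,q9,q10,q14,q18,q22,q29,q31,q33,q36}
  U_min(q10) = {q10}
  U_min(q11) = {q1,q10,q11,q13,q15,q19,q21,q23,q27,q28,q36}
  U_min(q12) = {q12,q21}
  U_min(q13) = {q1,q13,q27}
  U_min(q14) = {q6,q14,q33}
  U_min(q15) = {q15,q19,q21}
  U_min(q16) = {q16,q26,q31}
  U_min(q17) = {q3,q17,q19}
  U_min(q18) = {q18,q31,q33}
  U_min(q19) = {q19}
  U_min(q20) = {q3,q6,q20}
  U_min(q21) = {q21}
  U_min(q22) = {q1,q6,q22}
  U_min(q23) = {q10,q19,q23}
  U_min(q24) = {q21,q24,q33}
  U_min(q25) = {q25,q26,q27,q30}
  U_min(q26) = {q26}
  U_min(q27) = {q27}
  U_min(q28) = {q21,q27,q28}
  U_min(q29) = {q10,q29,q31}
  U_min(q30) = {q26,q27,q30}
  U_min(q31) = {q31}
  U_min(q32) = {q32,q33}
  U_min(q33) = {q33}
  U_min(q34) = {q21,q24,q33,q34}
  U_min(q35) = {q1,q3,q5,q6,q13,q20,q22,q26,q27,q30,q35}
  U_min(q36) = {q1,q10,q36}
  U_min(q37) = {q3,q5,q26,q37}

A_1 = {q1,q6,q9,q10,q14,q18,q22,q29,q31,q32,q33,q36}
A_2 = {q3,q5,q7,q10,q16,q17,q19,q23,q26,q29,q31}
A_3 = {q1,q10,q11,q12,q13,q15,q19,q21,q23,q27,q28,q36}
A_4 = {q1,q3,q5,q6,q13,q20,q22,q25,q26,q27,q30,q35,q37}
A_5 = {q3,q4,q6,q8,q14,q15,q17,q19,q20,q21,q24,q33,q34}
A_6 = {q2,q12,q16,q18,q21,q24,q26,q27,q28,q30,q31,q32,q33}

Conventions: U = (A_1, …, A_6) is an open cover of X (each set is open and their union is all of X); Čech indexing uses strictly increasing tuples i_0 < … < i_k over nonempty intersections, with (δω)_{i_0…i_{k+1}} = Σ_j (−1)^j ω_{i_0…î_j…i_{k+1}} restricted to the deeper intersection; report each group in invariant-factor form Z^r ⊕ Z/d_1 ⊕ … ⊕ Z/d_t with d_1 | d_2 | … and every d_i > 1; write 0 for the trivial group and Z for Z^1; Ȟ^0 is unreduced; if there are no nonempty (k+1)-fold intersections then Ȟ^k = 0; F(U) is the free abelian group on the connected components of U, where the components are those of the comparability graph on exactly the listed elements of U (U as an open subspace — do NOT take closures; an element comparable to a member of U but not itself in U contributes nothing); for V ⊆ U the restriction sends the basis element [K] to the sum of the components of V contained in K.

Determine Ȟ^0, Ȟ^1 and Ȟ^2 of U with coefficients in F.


nerve simplices:
  A12={q10,q29,q31} A13={q1,q10,q36} A14={q1,q6,q22} A15={q6,q14,q33} A16={q18,q31,q32,q33} A23={q10,q19,q23} A24={q3,q5,q26} A25={q3,q17,q19} A26={q16,q26,q31} A34={q1,q13,q27} A35={q15,q19,q21} A36={q12,q21,q27,q28} A45={q3,q6,q20} A46={q26,q27,q30} A56={q21,q24,q33}
  A123={q10} A126={q31} A134={q1} A145={q6} A156={q33} A235={q19} A245={q3} A246={q26} A346={q27} A356={q21}
components per intersection:
  A1: {q1,q6,q9,q10,q14,q18,q22,q29,q31,q32,q33,q36}
  A2: {q3,q5,q7,q10,q16,q17,q19,q23,q26,q29,q31}
  A3: {q1,q10,q11,q12,q13,q15,q19,q21,q23,q27,q28,q36}
  A4: {q1,q3,q5,q6,q13,q20,q22,q25,q26,q27,q30,q35,q37}
  A5: {q3,q4,q6,q8,q14,q15,q17,q19,q20,q21,q24,q33,q34}
  A6: {q2,q12,q16,q18,q21,q24,q26,q27,q28,q30,q31,q32,q33}
  A12: {q10,q29,q31}
  A13: {q1,q10,q36}
  A14: {q1,q6,q22}
  A15: {q6,q14,q33}
  A16: {q18,q31,q32,q33}
  A23: {q10,q19,q23}
  A24: {q3,q5,q26}
  A25: {q3,q17,q19}
  A26: {q16,q26,q31}
  A34: {q1,q13,q27}
  A35: {q15,q19,q21}
  A36: {q12,q21,q27,q28}
  A45: {q3,q6,q20}
  A46: {q26,q27,q30}
  A56: {q21,q24,q33}
  A123: {q10}
  A126: {q31}
  A134: {q1}
  A145: {q6}
  A156: {q33}
  A235: {q19}
  A245: {q3}
  A246: {q26}
  A346: {q27}
  A356: {q21}
C dims 6,15,10; δ0: rk 5, SNF 1^5; δ1: rk 10, SNF 1^9·2
degree 0: 6−5−0 = 1 → Ȟ^0 ≅ Z
degree 1: 15−10−5 = 0 → Ȟ^1 ≅ 0
degree 2: 10−0−10 = 0 plus torsion [2] → Ȟ^2 ≅ Z/2

Ȟ^0 ≅ Z, Ȟ^1 ≅ 0, Ȟ^2 ≅ Z/2


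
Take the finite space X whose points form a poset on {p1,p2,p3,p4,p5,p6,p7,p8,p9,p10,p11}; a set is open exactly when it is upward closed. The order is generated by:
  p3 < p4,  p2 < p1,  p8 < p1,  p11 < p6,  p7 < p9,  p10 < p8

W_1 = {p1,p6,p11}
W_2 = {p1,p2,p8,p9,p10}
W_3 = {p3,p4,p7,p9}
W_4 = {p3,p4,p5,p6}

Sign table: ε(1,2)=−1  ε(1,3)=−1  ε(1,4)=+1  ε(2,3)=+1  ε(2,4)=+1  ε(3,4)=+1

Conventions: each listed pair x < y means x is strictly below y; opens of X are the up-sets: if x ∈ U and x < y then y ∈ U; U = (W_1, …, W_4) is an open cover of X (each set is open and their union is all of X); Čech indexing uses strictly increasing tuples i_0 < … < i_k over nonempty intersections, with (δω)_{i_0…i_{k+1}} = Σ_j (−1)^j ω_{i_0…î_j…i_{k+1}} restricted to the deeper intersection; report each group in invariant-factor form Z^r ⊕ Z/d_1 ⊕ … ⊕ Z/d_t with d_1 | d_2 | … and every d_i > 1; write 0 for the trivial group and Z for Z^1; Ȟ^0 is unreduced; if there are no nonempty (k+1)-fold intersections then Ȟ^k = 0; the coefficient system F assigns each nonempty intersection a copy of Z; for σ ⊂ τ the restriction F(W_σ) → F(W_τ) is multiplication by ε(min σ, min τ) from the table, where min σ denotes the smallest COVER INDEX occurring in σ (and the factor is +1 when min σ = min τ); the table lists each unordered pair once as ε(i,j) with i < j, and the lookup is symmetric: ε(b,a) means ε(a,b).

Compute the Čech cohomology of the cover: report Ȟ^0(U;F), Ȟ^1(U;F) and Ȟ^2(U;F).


nerve of the cover:
  W12={p1} W14={p6} W23={p9} W34={p3,p4}
C dims 4,4; δ0: rk 4, SNF 1^3·2
Ȟ^0 = (4 − 4) − 0 = 0, so Ȟ^0 ≅ 0
Ȟ^1 = (4 − 0) − 4 = 0 plus torsion [2], so Ȟ^1 ≅ Z/2
Ȟ^2 = (0 − 0) − 0 = 0, so Ȟ^2 ≅ 0

Ȟ^0(U;F) ≅ 0, Ȟ^1(U;F) ≅ Z/2, Ȟ^2(U;F) ≅ 0


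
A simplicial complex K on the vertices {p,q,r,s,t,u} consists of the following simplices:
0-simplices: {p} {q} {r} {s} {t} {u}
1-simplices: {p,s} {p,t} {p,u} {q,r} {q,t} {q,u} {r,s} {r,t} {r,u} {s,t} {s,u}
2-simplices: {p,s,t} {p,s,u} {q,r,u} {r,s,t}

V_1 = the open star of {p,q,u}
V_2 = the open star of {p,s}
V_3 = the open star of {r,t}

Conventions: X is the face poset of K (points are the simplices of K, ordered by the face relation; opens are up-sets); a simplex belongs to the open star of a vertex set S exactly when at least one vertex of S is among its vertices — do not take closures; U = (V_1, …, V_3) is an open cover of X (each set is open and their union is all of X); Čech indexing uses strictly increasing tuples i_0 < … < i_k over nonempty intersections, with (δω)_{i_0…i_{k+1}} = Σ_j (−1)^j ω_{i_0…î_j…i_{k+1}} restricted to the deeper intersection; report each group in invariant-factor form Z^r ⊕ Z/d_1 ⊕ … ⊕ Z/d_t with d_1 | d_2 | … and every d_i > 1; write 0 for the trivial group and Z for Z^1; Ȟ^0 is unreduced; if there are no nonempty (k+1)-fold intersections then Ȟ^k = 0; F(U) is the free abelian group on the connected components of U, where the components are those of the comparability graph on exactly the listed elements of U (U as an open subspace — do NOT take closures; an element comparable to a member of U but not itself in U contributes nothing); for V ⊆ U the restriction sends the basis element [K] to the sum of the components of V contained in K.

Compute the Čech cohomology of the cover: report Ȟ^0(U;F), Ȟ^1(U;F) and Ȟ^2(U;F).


Ȟ^0 ≅ Z,  Ȟ^1 ≅ Z^2,  Ȟ^2 ≅ 0

nonempty overlaps:
  V1={{p},{q},{u},{p,s},{p,t},{p,u},{q,r},{q,t},{q,u},{r,u},{s,u},{p,s,t},{p,s,u},{q,r,u}} V2={{p},{s},{p,s},{p,t},{p,u},{r,s},{s,t},{s,u},{p,s,t},{p,s,u},{r,s,t}} V3={{r},{t},{p,t},{q,r},{q,t},{r,s},{r,t},{r,u},{s,t},{p,s,t},{q,r,u},{r,s,t}}
  V12={{p},{p,s},{p,t},{p,u},{s,u},{p,s,t},{p,s,u}} V13={{p,t},{q,r},{q,t},{r,u},{p,s,t},{q,r,u}} V23={{p,t},{r,s},{s,t},{p,s,t},{r,s,t}}
  V123={{p,t},{p,s,t}}
components per intersection:
  V1: {{p},{q},{u},{p,s},{p,t},{p,u},{q,r},{q,t},{q,u},{r,u},{s,u},{p,s,t},{p,s,u},{q,r,u}}
  V2: {{p},{s},{p,s},{p,t},{p,u},{r,s},{s,t},{s,u},{p,s,t},{p,s,u},{r,s,t}}
  V3: {{r},{t},{p,t},{q,r},{q,t},{r,s},{r,t},{r,u},{s,t},{p,s,t},{q,r,u},{r,s,t}}
  V12: {{p},{p,s},{p,t},{p,u},{s,u},{p,s,t},{p,s,u}}
  V13: {{p,t},{p,s,t}} {{q,r},{r,u},{q,r,u}} {{q,t}}
  V23: {{p,t},{r,s},{s,t},{p,s,t},{r,s,t}}
  V123: {{p,t},{p,s,t}}
C dims 3,5,1; δ0: rk 2, SNF 1^2; δ1: rk 1, SNF 1^1
degree 0: 3−2−0 = 1 → Ȟ^0 ≅ Z
degree 1: 5−1−2 = 2 → Ȟ^1 ≅ Z^2
degree 2: 1−0−1 = 0 → Ȟ^2 ≅ 0


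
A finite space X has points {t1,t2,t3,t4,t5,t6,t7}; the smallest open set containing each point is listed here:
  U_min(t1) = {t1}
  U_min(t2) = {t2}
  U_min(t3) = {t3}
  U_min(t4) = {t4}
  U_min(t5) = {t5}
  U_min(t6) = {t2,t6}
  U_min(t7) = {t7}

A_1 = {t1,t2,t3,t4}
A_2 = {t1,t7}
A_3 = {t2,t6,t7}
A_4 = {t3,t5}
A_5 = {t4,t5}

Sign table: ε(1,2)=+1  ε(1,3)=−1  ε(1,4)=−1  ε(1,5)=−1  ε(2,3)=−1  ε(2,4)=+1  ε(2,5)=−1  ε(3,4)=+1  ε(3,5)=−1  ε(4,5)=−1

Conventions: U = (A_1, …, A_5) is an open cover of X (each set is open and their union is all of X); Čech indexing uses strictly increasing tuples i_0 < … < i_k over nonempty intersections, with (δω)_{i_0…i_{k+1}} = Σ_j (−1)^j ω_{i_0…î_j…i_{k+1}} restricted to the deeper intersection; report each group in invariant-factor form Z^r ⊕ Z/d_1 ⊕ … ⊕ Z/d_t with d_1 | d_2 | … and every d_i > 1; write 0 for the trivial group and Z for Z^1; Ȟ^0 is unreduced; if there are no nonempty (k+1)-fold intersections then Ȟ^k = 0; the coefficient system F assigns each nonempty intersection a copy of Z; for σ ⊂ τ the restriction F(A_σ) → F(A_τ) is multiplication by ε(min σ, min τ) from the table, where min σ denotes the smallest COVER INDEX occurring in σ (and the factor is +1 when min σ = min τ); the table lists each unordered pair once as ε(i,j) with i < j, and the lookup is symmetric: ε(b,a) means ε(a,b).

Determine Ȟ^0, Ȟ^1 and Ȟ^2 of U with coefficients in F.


nerve of the cover:
  A12={t1} A13={t2} A14={t3} A15={t4} A23={t7} A45={t5}
C dims 5,6; δ0: rk 5, SNF 1^4·2
Ȟ^0 = (5 − 5) − 0 = 0, so Ȟ^0 ≅ 0
Ȟ^1 = (6 − 0) − 5 = 1 plus torsion [2], so Ȟ^1 ≅ Z ⊕ Z/2
Ȟ^2 = (0 − 0) − 0 = 0, so Ȟ^2 ≅ 0

Ȟ^0 ≅ 0, Ȟ^1 ≅ Z ⊕ Z/2 and Ȟ^2 ≅ 0


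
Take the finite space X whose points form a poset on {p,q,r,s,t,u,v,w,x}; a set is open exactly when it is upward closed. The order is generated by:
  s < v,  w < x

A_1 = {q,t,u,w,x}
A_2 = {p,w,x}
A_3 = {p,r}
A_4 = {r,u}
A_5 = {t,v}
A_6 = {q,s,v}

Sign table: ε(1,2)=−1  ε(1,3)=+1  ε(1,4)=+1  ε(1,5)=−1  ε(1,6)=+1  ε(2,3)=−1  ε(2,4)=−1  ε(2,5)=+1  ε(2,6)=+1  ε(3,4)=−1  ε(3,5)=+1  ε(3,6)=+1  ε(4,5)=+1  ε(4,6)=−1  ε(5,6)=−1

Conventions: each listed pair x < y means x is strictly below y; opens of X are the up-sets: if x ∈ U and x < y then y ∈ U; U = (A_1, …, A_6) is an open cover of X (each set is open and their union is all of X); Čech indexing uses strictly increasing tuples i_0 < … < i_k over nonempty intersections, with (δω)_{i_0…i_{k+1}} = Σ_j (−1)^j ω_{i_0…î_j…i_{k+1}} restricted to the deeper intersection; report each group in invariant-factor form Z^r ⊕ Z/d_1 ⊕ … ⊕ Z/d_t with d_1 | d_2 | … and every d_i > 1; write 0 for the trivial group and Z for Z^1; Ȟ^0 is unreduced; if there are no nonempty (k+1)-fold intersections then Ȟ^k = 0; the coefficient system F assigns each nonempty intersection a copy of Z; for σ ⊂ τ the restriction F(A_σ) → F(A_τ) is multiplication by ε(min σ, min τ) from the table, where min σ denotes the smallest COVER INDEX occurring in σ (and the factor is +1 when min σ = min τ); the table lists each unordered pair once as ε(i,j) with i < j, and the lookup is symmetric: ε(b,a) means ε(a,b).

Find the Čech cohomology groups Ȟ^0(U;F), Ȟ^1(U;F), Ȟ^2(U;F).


nonempty overlaps:
  A12={w,x} A14={u} A15={t} A16={q} A23={p} A34={r} A56={v}
C dims 6,7; δ0: rk 6, SNF 1^5·2
degree 0: 6−6−0 = 0 → Ȟ^0 ≅ 0
degree 1: 7−0−6 = 1 plus torsion [2] → Ȟ^1 ≅ Z ⊕ Z/2
degree 2: 0−0−0 = 0 → Ȟ^2 ≅ 0

Ȟ^0 = 0, Ȟ^1 = Z ⊕ Z/2, Ȟ^2 = 0


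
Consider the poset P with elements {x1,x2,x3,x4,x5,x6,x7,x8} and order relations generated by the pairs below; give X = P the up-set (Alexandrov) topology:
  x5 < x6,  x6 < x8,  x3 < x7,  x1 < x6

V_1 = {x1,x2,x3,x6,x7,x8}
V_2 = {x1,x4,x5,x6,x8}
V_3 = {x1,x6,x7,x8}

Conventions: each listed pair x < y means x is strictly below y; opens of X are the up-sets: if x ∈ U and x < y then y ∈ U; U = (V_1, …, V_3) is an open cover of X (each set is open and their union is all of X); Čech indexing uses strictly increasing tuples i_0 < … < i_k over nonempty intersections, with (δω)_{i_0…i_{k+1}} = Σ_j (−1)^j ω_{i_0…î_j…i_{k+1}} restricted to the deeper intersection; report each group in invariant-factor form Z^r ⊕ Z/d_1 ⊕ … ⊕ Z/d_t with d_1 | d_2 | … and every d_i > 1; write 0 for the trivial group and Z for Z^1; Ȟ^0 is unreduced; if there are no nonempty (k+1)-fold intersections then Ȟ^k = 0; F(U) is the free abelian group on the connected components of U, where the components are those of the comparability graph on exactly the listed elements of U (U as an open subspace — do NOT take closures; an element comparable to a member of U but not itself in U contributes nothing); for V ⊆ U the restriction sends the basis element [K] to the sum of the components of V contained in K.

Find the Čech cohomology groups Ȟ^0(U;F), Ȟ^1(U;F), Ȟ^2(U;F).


nerve simplices:
  V12={x1,x6,x8} V13={x1,x6,x7,x8} V23={x1,x6,x8}
  V123={x1,x6,x8}
components per intersection:
  V1: {x1,x6,x8} {x2} {x3,x7}
  V2: {x1,x5,x6,x8} {x4}
  V3: {x1,x6,x8} {x7}
  V12: {x1,x6,x8}
  V13: {x1,x6,x8} {x7}
  V23: {x1,x6,x8}
  V123: {x1,x6,x8}
C dims 7,4,1; δ0: rk 3, SNF 1^3; δ1: rk 1, SNF 1^1
degree 0: 7−3−0 = 4 → Ȟ^0 ≅ Z^4
degree 1: 4−1−3 = 0 → Ȟ^1 ≅ 0
degree 2: 1−0−1 = 0 → Ȟ^2 ≅ 0

Ȟ^0 ≅ Z^4, Ȟ^1 ≅ 0, Ȟ^2 ≅ 0


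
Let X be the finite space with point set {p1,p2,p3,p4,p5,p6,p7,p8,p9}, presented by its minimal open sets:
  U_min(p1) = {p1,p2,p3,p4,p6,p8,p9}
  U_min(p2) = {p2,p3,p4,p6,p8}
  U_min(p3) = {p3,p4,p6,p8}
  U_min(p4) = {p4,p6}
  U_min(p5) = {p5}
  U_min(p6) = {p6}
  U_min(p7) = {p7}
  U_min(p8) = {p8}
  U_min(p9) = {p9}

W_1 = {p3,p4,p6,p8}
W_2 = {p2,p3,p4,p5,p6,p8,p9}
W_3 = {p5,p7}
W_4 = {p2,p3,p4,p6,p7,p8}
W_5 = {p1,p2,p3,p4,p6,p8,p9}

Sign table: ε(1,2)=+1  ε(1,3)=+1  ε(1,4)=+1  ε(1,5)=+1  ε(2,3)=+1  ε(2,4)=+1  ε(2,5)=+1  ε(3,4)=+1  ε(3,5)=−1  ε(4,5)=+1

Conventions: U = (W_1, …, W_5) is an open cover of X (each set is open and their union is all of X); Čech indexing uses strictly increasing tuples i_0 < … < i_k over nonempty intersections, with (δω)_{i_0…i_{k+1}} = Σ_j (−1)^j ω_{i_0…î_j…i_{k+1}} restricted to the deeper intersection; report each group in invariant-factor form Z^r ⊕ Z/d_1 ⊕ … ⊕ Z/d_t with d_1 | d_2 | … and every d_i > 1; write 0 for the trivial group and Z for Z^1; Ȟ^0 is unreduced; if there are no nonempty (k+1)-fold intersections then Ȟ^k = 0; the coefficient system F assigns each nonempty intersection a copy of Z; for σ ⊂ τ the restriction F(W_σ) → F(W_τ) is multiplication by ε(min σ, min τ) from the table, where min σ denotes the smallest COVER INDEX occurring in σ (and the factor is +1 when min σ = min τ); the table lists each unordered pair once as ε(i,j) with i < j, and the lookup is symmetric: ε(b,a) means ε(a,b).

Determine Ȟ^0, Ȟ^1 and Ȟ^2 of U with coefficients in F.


Ȟ^0(U;F) ≅ Z, Ȟ^1(U;F) ≅ Z, Ȟ^2(U;F) ≅ 0

nerve of the cover:
  W12={p3,p4,p6,p8} W14={p3,p4,p6,p8} W15={p3,p4,p6,p8} W23={p5} W24={p2,p3,p4,p6,p8} W25={p2,p3,p4,p6,p8,p9} W34={p7} W45={p2,p3,p4,p6,p8}
  W124={p3,p4,p6,p8} W125={p3,p4,p6,p8} W145={p3,p4,p6,p8} W245={p2,p3,p4,p6,p8}
  W1245={p3,p4,p6,p8}
C dims 5,8,4,1; δ0: rk 4, SNF 1^4; δ1: rk 3, SNF 1^3; δ2: rk 1, SNF 1^1
Ȟ^0 = (5 − 4) − 0 = 1, so Ȟ^0 ≅ Z
Ȟ^1 = (8 − 3) − 4 = 1, so Ȟ^1 ≅ Z
Ȟ^2 = (4 − 1) − 3 = 0, so Ȟ^2 ≅ 0


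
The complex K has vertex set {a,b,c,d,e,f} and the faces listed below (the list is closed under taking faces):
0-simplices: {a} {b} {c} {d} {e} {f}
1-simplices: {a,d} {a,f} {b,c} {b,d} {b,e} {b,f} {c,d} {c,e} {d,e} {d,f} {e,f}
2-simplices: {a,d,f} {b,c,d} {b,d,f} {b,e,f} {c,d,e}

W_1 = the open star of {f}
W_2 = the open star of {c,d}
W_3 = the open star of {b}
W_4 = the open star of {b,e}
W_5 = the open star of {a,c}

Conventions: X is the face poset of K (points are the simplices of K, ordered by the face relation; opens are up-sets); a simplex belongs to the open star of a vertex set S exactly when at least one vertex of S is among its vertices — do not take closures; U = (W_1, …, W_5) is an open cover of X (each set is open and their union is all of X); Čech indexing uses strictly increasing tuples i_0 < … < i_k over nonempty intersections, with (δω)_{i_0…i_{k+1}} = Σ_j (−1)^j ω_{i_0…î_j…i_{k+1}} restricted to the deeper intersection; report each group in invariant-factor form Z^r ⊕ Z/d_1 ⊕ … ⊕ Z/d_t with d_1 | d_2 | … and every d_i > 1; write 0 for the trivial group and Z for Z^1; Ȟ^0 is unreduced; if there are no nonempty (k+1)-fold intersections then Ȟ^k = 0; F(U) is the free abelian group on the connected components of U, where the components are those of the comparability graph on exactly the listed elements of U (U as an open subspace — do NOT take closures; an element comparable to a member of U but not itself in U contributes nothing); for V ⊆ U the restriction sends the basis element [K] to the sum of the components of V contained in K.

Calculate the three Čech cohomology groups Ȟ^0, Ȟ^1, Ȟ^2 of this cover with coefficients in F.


Ȟ^0 ≅ Z,  Ȟ^1 ≅ Z,  Ȟ^2 ≅ 0

nerve of the cover:
  W1={{f},{a,f},{b,f},{d,f},{e,f},{a,d,f},{b,d,f},{b,e,f}} W2={{c},{d},{a,d},{b,c},{b,d},{c,d},{c,e},{d,e},{d,f},{a,d,f},{b,c,d},{b,d,f},{c,d,e}} W3={{b},{b,c},{b,d},{b,e},{b,f},{b,c,d},{b,d,f},{b,e,f}} W4={{b},{e},{b,c},{b,d},{b,e},{b,f},{c,e},{d,e},{e,f},{b,c,d},{b,d,f},{b,e,f},{c,d,e}} W5={{a},{c},{a,d},{a,f},{b,c},{c,d},{c,e},{a,d,f},{b,c,d},{c,d,e}}
  W12={{d,f},{a,d,f},{b,d,f}} W13={{b,f},{b,d,f},{b,e,f}} W14={{b,f},{e,f},{b,d,f},{b,e,f}} W15={{a,f},{a,d,f}} W23={{b,c},{b,d},{b,c,d},{b,d,f}} W24={{b,c},{b,d},{c,e},{d,e},{b,c,d},{b,d,f},{c,d,e}} W25={{c},{a,d},{b,c},{c,d},{c,e},{a,d,f},{b,c,d},{c,d,e}} W34={{b},{b,c},{b,d},{b,e},{b,f},{b,c,d},{b,d,f},{b,e,f}} W35={{b,c},{b,c,d}} W45={{b,c},{c,e},{b,c,d},{c,d,e}}
  W123={{b,d,f}} W124={{b,d,f}} W125={{a,d,f}} W134={{b,f},{b,d,f},{b,e,f}} W234={{b,c},{b,d},{b,c,d},{b,d,f}} W235={{b,c},{b,c,d}} W245={{b,c},{c,e},{b,c,d},{c,d,e}} W345={{b,c},{b,c,d}}
  W1234={{b,d,f}} W2345={{b,c},{b,c,d}}
components per intersection:
  W1: {{f},{a,f},{b,f},{d,f},{e,f},{a,d,f},{b,d,f},{b,e,f}}
  W2: {{c},{d},{a,d},{b,c},{b,d},{c,d},{c,e},{d,e},{d,f},{a,d,f},{b,c,d},{b,d,f},{c,d,e}}
  W3: {{b},{b,c},{b,d},{b,e},{b,f},{b,c,d},{b,d,f},{b,e,f}}
  W4: {{b},{e},{b,c},{b,d},{b,e},{b,f},{c,e},{d,e},{e,f},{b,c,d},{b,d,f},{b,e,f},{c,d,e}}
  W5: {{a},{a,d},{a,f},{a,d,f}} {{c},{b,c},{c,d},{c,e},{b,c,d},{c,d,e}}
  W12: {{d,f},{a,d,f},{b,d,f}}
  W13: {{b,f},{b,d,f},{b,e,f}}
  W14: {{b,f},{e,f},{b,d,f},{b,e,f}}
  W15: {{a,f},{a,d,f}}
  W23: {{b,c},{b,d},{b,c,d},{b,d,f}}
  W24: {{b,c},{b,d},{b,c,d},{b,d,f}} {{c,e},{d,e},{c,d,e}}
  W25: {{c},{b,c},{c,d},{c,e},{b,c,d},{c,d,e}} {{a,d},{a,d,f}}
  W34: {{b},{b,c},{b,d},{b,e},{b,f},{b,c,d},{b,d,f},{b,e,f}}
  W35: {{b,c},{b,c,d}}
  W45: {{b,c},{b,c,d}} {{c,e},{c,d,e}}
  W123: {{b,d,f}}
  W124: {{b,d,f}}
  W125: {{a,d,f}}
  W134: {{b,f},{b,d,f},{b,e,f}}
  W234: {{b,c},{b,d},{b,c,d},{b,d,f}}
  W235: {{b,c},{b,c,d}}
  W245: {{b,c},{b,c,d}} {{c,e},{c,d,e}}
  W345: {{b,c},{b,c,d}}
  W1234: {{b,d,f}}
  W2345: {{b,c},{b,c,d}}
C dims 6,13,9,2; δ0: rk 5, SNF 1^5; δ1: rk 7, SNF 1^7; δ2: rk 2, SNF 1^2
Ȟ^0 = (6 − 5) − 0 = 1, so Ȟ^0 ≅ Z
Ȟ^1 = (13 − 7) − 5 = 1, so Ȟ^1 ≅ Z
Ȟ^2 = (9 − 2) − 7 = 0, so Ȟ^2 ≅ 0


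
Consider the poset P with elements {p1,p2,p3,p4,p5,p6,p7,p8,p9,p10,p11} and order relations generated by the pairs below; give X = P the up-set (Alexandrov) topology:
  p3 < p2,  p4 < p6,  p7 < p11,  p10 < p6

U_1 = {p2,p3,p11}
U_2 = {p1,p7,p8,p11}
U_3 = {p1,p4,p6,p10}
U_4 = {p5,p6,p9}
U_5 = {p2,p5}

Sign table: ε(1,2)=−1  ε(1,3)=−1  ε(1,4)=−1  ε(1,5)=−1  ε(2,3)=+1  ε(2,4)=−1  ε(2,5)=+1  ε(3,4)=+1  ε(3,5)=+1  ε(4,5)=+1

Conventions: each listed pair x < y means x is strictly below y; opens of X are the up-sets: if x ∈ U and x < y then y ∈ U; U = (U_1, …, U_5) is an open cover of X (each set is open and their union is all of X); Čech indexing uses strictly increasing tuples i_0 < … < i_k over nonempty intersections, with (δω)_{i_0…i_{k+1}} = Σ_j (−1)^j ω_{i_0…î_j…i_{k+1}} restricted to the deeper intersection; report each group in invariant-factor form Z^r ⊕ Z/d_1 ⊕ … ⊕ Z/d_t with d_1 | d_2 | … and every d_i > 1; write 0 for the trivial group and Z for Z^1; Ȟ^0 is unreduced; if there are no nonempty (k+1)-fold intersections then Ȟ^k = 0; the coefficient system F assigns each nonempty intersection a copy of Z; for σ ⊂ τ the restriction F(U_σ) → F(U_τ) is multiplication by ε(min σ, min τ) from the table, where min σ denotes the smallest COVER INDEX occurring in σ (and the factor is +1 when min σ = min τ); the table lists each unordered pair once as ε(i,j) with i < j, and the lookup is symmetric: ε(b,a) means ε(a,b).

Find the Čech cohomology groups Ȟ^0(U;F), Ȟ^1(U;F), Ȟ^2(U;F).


Ȟ^0 = Z; Ȟ^1 = Z; Ȟ^2 = 0

nerve simplices:
  U12={p11} U15={p2} U23={p1} U34={p6} U45={p5}
C dims 5,5; δ0: rk 4, SNF 1^4
degree 0: 5−4−0 = 1 → Ȟ^0 ≅ Z
degree 1: 5−0−4 = 1 → Ȟ^1 ≅ Z
degree 2: 0−0−0 = 0 → Ȟ^2 ≅ 0


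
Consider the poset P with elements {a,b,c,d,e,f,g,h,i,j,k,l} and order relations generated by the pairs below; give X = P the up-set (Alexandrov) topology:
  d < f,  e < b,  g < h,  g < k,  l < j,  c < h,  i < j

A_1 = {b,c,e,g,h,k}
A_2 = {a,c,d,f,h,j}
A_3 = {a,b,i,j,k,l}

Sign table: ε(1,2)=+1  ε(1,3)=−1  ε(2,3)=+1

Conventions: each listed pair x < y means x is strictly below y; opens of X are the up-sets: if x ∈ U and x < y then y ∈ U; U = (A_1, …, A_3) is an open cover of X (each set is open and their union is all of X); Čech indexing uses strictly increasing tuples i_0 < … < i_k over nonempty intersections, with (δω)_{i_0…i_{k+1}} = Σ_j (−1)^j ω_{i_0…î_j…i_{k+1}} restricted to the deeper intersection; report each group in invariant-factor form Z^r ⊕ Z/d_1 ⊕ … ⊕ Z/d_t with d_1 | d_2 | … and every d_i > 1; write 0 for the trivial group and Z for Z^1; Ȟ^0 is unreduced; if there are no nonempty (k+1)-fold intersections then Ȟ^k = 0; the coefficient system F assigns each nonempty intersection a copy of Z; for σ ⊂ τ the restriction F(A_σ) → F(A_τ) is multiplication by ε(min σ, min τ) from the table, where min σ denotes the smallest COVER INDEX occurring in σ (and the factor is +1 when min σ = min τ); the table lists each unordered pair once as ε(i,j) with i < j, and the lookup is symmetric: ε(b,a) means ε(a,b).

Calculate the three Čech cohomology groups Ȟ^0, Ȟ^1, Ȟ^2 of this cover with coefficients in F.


Ȟ^0 = 0, Ȟ^1 = Z/2, Ȟ^2 = 0

nonempty overlaps:
  A12={c,h} A13={b,k} A23={a,j}
C dims 3,3; δ0: rk 3, SNF 1^2·2
degree 0: 3−3−0 = 0 → Ȟ^0 ≅ 0
degree 1: 3−0−3 = 0 plus torsion [2] → Ȟ^1 ≅ Z/2
degree 2: 0−0−0 = 0 → Ȟ^2 ≅ 0


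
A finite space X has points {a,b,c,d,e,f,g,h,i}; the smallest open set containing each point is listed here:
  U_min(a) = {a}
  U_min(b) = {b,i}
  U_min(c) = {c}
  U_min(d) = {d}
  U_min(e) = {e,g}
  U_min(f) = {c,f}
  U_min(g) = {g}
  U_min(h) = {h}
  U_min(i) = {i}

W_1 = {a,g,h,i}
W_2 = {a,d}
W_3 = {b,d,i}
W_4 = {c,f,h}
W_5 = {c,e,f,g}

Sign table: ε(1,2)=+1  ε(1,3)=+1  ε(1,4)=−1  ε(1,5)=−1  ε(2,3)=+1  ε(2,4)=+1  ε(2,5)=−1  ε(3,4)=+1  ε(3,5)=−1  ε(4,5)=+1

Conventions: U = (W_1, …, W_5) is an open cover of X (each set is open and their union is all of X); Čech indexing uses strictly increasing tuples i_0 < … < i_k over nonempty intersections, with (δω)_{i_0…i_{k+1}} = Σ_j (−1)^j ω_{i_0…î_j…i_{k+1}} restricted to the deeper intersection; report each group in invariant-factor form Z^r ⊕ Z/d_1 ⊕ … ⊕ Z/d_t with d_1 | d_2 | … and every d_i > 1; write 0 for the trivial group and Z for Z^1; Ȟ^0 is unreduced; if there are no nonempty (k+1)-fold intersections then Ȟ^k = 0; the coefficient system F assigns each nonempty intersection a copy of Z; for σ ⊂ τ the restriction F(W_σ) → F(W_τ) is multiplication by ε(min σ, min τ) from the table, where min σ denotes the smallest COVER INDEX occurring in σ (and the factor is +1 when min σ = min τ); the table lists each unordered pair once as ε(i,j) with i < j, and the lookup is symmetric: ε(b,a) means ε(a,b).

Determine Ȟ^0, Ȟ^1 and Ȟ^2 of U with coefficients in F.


Ȟ^0 ≅ Z, Ȟ^1 ≅ Z^2, Ȟ^2 ≅ 0

intersection data:
  W12={a} W13={i} W14={h} W15={g} W23={d} W45={c,f}
C dims 5,6; δ0: rk 4, SNF 1^4
Ȟ^0 = (5 − 4) − 0 = 1, so Ȟ^0 ≅ Z
Ȟ^1 = (6 − 0) − 4 = 2, so Ȟ^1 ≅ Z^2
Ȟ^2 = (0 − 0) − 0 = 0, so Ȟ^2 ≅ 0
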